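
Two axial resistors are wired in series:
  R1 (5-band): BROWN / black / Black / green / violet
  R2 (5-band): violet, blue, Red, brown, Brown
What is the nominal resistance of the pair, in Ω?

R1: brown, black, black → 100; green ×10^5 → 10000000 Ω.
R2: violet, blue, red → 762; brown ×10 → 7620 Ω.
Series: 10000000 + 7620 = 10007620 Ω.

10007620 Ω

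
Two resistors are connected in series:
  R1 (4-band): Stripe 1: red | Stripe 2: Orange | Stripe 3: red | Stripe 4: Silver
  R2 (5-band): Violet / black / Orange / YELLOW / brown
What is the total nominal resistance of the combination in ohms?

R1: red, orange → 23; red ×10^2 → 2300 Ω.
R2: violet, black, orange → 703; yellow ×10^4 → 7030000 Ω.
Series: 2300 + 7030000 = 7032300 Ω.

7032300 Ω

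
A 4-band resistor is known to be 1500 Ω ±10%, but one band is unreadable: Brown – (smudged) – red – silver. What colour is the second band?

green

1500 Ω = 15 × 10^2.
The second band gives digit 5 of the significand, and 5 is green.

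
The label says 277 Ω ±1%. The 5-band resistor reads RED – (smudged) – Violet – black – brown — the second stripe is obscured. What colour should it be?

277 Ω = 277 × 10^0.
The second band gives digit 7 of the significand, and 7 is violet.

violet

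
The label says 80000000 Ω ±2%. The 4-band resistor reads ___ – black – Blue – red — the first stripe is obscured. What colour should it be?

80000000 Ω = 80 × 10^6.
The first band gives digit 8 of the significand, and 8 is grey.

grey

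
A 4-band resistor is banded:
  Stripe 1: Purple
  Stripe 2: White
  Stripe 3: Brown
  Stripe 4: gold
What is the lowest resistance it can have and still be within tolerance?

750.5 Ω

Violet → 7 (first significant figure)
White → 9 (second significant figure)
Brown → ×10 multiplier
Gold → ±5% tolerance
79 × 10 = 790 Ω
Lowest = 790 × (1 − 5/100) = 750.5 Ω.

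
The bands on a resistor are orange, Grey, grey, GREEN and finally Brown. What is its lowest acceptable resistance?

Orange → 3 (first significant figure)
Grey → 8 (second significant figure)
Grey → 8 (third significant figure)
Green → ×10^5 multiplier
Brown → ±1% tolerance
388 × 100000 = 38800000 Ω
Lowest = 38800000 × (1 − 1/100) = 38412000 Ω.

38412000 Ω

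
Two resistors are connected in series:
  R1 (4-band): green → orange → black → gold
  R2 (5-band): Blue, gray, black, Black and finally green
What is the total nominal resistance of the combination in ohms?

R1: green, orange → 53; black ×1 → 53 Ω.
R2: blue, grey, black → 680; black ×1 → 680 Ω.
Series: 53 + 680 = 733 Ω.

733 Ω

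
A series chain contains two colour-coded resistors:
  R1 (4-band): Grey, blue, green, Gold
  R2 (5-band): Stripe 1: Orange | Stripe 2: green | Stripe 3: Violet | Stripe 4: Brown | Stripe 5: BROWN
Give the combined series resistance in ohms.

R1: grey, blue → 86; green ×10^5 → 8600000 Ω.
R2: orange, green, violet → 357; brown ×10 → 3570 Ω.
Series: 8600000 + 3570 = 8603570 Ω.

8603570 Ω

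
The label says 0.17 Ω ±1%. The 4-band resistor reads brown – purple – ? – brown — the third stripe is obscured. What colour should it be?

0.17 Ω = 17 × 10^-2.
The third band is the multiplier, 10^-2, which is silver.

silver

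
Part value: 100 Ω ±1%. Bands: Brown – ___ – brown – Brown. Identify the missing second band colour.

black

100 Ω = 10 × 10^1.
The second band gives digit 0 of the significand, and 0 is black.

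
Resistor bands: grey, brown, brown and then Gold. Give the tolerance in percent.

The last band, gold, is the tolerance band.
Gold corresponds to ±5%.

±5%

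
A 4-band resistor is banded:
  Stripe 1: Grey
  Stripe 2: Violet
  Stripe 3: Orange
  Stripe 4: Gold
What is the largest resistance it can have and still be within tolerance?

Grey → 8 (first significant figure)
Violet → 7 (second significant figure)
Orange → ×10^3 multiplier
Gold → ±5% tolerance
87 × 1000 = 87000 Ω
Largest = 87000 × (1 + 5/100) = 91350 Ω.

91350 Ω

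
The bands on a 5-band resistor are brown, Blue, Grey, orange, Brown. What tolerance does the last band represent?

The last band, brown, is the tolerance band.
Brown corresponds to ±1%.

±1%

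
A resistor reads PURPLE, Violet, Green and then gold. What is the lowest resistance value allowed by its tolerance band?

7315000 Ω

Violet → 7 (first significant figure)
Violet → 7 (second significant figure)
Green → ×10^5 multiplier
Gold → ±5% tolerance
77 × 100000 = 7700000 Ω
Lowest = 7700000 × (1 − 5/100) = 7315000 Ω.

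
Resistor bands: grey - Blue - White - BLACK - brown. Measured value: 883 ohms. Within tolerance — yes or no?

Grey → 8 (first significant figure)
Blue → 6 (second significant figure)
White → 9 (third significant figure)
Black → ×1 multiplier
Brown → ±1% tolerance
869 × 1 = 869 Ω
Allowed range: 860.31 Ω to 877.69 Ω.
883 ohms lies outside that range.

no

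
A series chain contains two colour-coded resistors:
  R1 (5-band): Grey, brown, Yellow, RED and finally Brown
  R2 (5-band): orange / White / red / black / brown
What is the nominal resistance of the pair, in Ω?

81792 Ω

R1: grey, brown, yellow → 814; red ×10^2 → 81400 Ω.
R2: orange, white, red → 392; black ×1 → 392 Ω.
Series: 81400 + 392 = 81792 Ω.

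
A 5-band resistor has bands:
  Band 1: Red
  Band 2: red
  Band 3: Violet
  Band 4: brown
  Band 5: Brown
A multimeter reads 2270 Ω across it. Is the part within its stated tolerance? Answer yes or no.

yes

Red → 2 (first significant figure)
Red → 2 (second significant figure)
Violet → 7 (third significant figure)
Brown → ×10 multiplier
Brown → ±1% tolerance
227 × 10 = 2270 Ω
Allowed range: 2247.3 Ω to 2292.7 Ω.
2270 Ω lies inside that range.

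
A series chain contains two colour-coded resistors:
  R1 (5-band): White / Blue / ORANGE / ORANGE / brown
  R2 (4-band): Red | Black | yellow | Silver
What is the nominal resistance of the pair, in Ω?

R1: white, blue, orange → 963; orange ×10^3 → 963000 Ω.
R2: red, black → 20; yellow ×10^4 → 200000 Ω.
Series: 963000 + 200000 = 1163000 Ω.

1163000 Ω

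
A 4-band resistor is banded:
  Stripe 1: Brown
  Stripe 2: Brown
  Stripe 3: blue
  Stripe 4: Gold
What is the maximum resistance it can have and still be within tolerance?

11550000 Ω

Brown → 1 (first significant figure)
Brown → 1 (second significant figure)
Blue → ×10^6 multiplier
Gold → ±5% tolerance
11 × 1000000 = 11000000 Ω
Maximum = 11000000 × (1 + 5/100) = 11550000 Ω.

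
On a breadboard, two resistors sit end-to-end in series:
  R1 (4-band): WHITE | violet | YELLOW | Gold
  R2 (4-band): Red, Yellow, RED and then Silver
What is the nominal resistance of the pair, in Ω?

R1: white, violet → 97; yellow ×10^4 → 970000 Ω.
R2: red, yellow → 24; red ×10^2 → 2400 Ω.
Series: 970000 + 2400 = 972400 Ω.

972400 Ω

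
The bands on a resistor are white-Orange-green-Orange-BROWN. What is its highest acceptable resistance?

944350 Ω

White → 9 (first significant figure)
Orange → 3 (second significant figure)
Green → 5 (third significant figure)
Orange → ×10^3 multiplier
Brown → ±1% tolerance
935 × 1000 = 935000 Ω
Highest = 935000 × (1 + 1/100) = 944350 Ω.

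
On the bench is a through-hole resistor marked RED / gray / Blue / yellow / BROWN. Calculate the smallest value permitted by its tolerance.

2831400 Ω

Red → 2 (first significant figure)
Grey → 8 (second significant figure)
Blue → 6 (third significant figure)
Yellow → ×10^4 multiplier
Brown → ±1% tolerance
286 × 10000 = 2860000 Ω
Smallest = 2860000 × (1 − 1/100) = 2831400 Ω.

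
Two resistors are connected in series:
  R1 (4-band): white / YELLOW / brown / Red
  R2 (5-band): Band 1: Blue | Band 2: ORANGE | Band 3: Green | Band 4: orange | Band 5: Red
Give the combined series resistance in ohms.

635940 Ω

R1: white, yellow → 94; brown ×10 → 940 Ω.
R2: blue, orange, green → 635; orange ×10^3 → 635000 Ω.
Series: 940 + 635000 = 635940 Ω.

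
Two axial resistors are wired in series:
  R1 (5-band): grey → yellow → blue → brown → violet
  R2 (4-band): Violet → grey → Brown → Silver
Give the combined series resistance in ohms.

R1: grey, yellow, blue → 846; brown ×10 → 8460 Ω.
R2: violet, grey → 78; brown ×10 → 780 Ω.
Series: 8460 + 780 = 9240 Ω.

9240 Ω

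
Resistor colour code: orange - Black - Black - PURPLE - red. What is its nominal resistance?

3000000000 Ω

Orange → 3 (first significant figure)
Black → 0 (second significant figure)
Black → 0 (third significant figure)
Violet → ×10^7 multiplier
300 × 10000000 = 3000000000 Ω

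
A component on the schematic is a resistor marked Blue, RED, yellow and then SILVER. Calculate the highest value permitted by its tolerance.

682000 Ω

Blue → 6 (first significant figure)
Red → 2 (second significant figure)
Yellow → ×10^4 multiplier
Silver → ±10% tolerance
62 × 10000 = 620000 Ω
Highest = 620000 × (1 + 10/100) = 682000 Ω.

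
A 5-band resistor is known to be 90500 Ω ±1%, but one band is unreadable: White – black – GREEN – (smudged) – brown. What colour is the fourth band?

90500 Ω = 905 × 10^2.
The fourth band is the multiplier, 10^2, which is red.

red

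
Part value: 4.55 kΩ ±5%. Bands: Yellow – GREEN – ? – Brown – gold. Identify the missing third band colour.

4550 Ω = 455 × 10^1.
The third band gives digit 5 of the significand, and 5 is green.

green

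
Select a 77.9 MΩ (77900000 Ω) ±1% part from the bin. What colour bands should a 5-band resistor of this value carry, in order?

77900000 Ω = 779 × 10^5.
7 → violet
7 → violet
9 → white
Multiplier 10^5 → green.
±1% tolerance → brown.

violet, violet, white, green, brown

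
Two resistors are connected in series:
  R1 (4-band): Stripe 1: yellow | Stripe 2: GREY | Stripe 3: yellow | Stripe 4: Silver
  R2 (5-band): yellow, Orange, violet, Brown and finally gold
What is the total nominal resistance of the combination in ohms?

R1: yellow, grey → 48; yellow ×10^4 → 480000 Ω.
R2: yellow, orange, violet → 437; brown ×10 → 4370 Ω.
Series: 480000 + 4370 = 484370 Ω.

484370 Ω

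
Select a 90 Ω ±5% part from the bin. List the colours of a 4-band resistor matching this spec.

white, black, black, gold

90 Ω = 90 × 10^0.
9 → white
0 → black
Multiplier 10^0 → black.
±5% tolerance → gold.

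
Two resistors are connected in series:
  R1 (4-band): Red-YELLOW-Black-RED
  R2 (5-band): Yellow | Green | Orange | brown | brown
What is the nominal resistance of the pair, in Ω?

R1: red, yellow → 24; black ×1 → 24 Ω.
R2: yellow, green, orange → 453; brown ×10 → 4530 Ω.
Series: 24 + 4530 = 4554 Ω.

4554 Ω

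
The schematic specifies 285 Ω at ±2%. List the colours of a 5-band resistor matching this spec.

285 Ω = 285 × 10^0.
2 → red
8 → grey
5 → green
Multiplier 10^0 → black.
±2% tolerance → red.

red, grey, green, black, red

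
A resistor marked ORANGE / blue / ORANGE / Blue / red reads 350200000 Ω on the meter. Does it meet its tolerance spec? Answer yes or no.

no

Orange → 3 (first significant figure)
Blue → 6 (second significant figure)
Orange → 3 (third significant figure)
Blue → ×10^6 multiplier
Red → ±2% tolerance
363 × 1000000 = 363000000 Ω
Allowed range: 355740000 Ω to 370260000 Ω.
350200000 Ω lies outside that range.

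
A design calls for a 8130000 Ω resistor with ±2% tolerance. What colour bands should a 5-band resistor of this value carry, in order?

grey, brown, orange, yellow, red

8130000 Ω = 813 × 10^4.
8 → grey
1 → brown
3 → orange
Multiplier 10^4 → yellow.
±2% tolerance → red.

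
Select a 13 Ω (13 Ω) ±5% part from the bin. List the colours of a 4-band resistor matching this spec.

brown, orange, black, gold

13 Ω = 13 × 10^0.
1 → brown
3 → orange
Multiplier 10^0 → black.
±5% tolerance → gold.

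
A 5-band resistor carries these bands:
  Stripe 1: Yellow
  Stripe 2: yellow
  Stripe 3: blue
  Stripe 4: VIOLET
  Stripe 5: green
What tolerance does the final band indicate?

±0.5%

The last band, green, is the tolerance band.
Green corresponds to ±0.5%.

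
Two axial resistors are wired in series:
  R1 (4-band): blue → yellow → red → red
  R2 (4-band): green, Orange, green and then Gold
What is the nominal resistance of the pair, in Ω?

R1: blue, yellow → 64; red ×10^2 → 6400 Ω.
R2: green, orange → 53; green ×10^5 → 5300000 Ω.
Series: 6400 + 5300000 = 5306400 Ω.

5306400 Ω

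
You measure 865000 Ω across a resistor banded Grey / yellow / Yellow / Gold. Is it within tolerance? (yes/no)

yes

Grey → 8 (first significant figure)
Yellow → 4 (second significant figure)
Yellow → ×10^4 multiplier
Gold → ±5% tolerance
84 × 10000 = 840000 Ω
Allowed range: 798000 Ω to 882000 Ω.
865000 Ω lies inside that range.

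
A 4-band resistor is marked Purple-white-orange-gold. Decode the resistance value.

79000 Ω

Violet → 7 (first significant figure)
White → 9 (second significant figure)
Orange → ×10^3 multiplier
79 × 1000 = 79000 Ω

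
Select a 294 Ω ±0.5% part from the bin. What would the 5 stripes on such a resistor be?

red, white, yellow, black, green

294 Ω = 294 × 10^0.
2 → red
9 → white
4 → yellow
Multiplier 10^0 → black.
±0.5% tolerance → green.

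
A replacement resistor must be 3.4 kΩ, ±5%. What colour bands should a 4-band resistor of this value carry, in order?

3400 Ω = 34 × 10^2.
3 → orange
4 → yellow
Multiplier 10^2 → red.
±5% tolerance → gold.

orange, yellow, red, gold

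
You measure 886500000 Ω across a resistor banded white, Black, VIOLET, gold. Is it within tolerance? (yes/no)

yes

White → 9 (first significant figure)
Black → 0 (second significant figure)
Violet → ×10^7 multiplier
Gold → ±5% tolerance
90 × 10000000 = 900000000 Ω
Allowed range: 855000000 Ω to 945000000 Ω.
886500000 Ω lies inside that range.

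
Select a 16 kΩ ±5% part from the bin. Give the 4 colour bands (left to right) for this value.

brown, blue, orange, gold

16000 Ω = 16 × 10^3.
1 → brown
6 → blue
Multiplier 10^3 → orange.
±5% tolerance → gold.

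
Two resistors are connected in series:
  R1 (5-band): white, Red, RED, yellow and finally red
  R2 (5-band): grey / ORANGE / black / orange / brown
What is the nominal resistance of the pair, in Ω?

R1: white, red, red → 922; yellow ×10^4 → 9220000 Ω.
R2: grey, orange, black → 830; orange ×10^3 → 830000 Ω.
Series: 9220000 + 830000 = 10050000 Ω.

10050000 Ω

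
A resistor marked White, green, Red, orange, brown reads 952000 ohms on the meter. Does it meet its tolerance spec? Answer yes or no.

White → 9 (first significant figure)
Green → 5 (second significant figure)
Red → 2 (third significant figure)
Orange → ×10^3 multiplier
Brown → ±1% tolerance
952 × 1000 = 952000 Ω
Allowed range: 942480 Ω to 961520 Ω.
952000 ohms lies inside that range.

yes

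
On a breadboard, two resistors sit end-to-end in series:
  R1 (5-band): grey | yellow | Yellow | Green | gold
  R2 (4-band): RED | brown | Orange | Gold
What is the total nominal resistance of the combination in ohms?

R1: grey, yellow, yellow → 844; green ×10^5 → 84400000 Ω.
R2: red, brown → 21; orange ×10^3 → 21000 Ω.
Series: 84400000 + 21000 = 84421000 Ω.

84421000 Ω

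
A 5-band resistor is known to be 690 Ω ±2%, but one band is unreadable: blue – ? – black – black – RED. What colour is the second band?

690 Ω = 690 × 10^0.
The second band gives digit 9 of the significand, and 9 is white.

white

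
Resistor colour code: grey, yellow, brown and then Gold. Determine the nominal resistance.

Grey → 8 (first significant figure)
Yellow → 4 (second significant figure)
Brown → ×10 multiplier
84 × 10 = 840 Ω

840 Ω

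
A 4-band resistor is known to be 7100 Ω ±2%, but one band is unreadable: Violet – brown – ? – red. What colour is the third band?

red

7100 Ω = 71 × 10^2.
The third band is the multiplier, 10^2, which is red.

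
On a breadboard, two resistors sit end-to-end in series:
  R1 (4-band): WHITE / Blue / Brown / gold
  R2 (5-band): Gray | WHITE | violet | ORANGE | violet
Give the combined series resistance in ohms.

897960 Ω

R1: white, blue → 96; brown ×10 → 960 Ω.
R2: grey, white, violet → 897; orange ×10^3 → 897000 Ω.
Series: 960 + 897000 = 897960 Ω.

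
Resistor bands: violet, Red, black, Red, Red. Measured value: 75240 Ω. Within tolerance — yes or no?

no

Violet → 7 (first significant figure)
Red → 2 (second significant figure)
Black → 0 (third significant figure)
Red → ×10^2 multiplier
Red → ±2% tolerance
720 × 100 = 72000 Ω
Allowed range: 70560 Ω to 73440 Ω.
75240 Ω lies outside that range.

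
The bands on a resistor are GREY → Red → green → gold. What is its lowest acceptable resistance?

Grey → 8 (first significant figure)
Red → 2 (second significant figure)
Green → ×10^5 multiplier
Gold → ±5% tolerance
82 × 100000 = 8200000 Ω
Lowest = 8200000 × (1 − 5/100) = 7790000 Ω.

7790000 Ω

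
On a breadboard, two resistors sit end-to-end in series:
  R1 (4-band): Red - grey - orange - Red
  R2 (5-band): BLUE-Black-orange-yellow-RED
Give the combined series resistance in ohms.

R1: red, grey → 28; orange ×10^3 → 28000 Ω.
R2: blue, black, orange → 603; yellow ×10^4 → 6030000 Ω.
Series: 28000 + 6030000 = 6058000 Ω.

6058000 Ω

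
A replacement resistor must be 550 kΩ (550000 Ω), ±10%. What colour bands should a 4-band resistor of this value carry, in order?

550000 Ω = 55 × 10^4.
5 → green
5 → green
Multiplier 10^4 → yellow.
±10% tolerance → silver.

green, green, yellow, silver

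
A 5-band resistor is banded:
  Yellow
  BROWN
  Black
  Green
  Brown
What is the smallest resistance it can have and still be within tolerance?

Yellow → 4 (first significant figure)
Brown → 1 (second significant figure)
Black → 0 (third significant figure)
Green → ×10^5 multiplier
Brown → ±1% tolerance
410 × 100000 = 41000000 Ω
Smallest = 41000000 × (1 − 1/100) = 40590000 Ω.

40590000 Ω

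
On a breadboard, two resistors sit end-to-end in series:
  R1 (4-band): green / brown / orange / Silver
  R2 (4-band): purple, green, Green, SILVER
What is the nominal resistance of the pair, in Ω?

R1: green, brown → 51; orange ×10^3 → 51000 Ω.
R2: violet, green → 75; green ×10^5 → 7500000 Ω.
Series: 51000 + 7500000 = 7551000 Ω.

7551000 Ω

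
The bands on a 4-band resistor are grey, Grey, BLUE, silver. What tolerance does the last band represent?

±10%

The last band, silver, is the tolerance band.
Silver corresponds to ±10%.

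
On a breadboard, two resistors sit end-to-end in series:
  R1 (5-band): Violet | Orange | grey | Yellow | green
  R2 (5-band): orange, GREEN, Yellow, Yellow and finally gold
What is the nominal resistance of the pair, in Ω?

10920000 Ω

R1: violet, orange, grey → 738; yellow ×10^4 → 7380000 Ω.
R2: orange, green, yellow → 354; yellow ×10^4 → 3540000 Ω.
Series: 7380000 + 3540000 = 10920000 Ω.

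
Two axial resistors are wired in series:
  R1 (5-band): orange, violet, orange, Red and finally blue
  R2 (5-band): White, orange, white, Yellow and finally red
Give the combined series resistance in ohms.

9427300 Ω

R1: orange, violet, orange → 373; red ×10^2 → 37300 Ω.
R2: white, orange, white → 939; yellow ×10^4 → 9390000 Ω.
Series: 37300 + 9390000 = 9427300 Ω.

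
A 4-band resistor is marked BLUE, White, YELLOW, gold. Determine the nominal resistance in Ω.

690000 Ω

Blue → 6 (first significant figure)
White → 9 (second significant figure)
Yellow → ×10^4 multiplier
69 × 10000 = 690000 Ω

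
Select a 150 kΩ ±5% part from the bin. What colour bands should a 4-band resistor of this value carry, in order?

150000 Ω = 15 × 10^4.
1 → brown
5 → green
Multiplier 10^4 → yellow.
±5% tolerance → gold.

brown, green, yellow, gold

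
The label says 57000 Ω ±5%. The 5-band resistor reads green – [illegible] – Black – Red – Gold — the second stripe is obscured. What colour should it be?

violet

57000 Ω = 570 × 10^2.
The second band gives digit 7 of the significand, and 7 is violet.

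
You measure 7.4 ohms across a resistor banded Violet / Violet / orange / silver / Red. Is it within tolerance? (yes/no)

Violet → 7 (first significant figure)
Violet → 7 (second significant figure)
Orange → 3 (third significant figure)
Silver → ×0.01 multiplier
Red → ±2% tolerance
773 × 0.01 = 7.73 Ω
Allowed range: 7.5754 Ω to 7.8846 Ω.
7.4 ohms lies outside that range.

no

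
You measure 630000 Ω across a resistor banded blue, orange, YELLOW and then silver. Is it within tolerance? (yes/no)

Blue → 6 (first significant figure)
Orange → 3 (second significant figure)
Yellow → ×10^4 multiplier
Silver → ±10% tolerance
63 × 10000 = 630000 Ω
Allowed range: 567000 Ω to 693000 Ω.
630000 Ω lies inside that range.

yes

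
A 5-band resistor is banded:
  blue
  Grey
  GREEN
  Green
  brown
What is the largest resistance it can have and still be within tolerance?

69185000 Ω

Blue → 6 (first significant figure)
Grey → 8 (second significant figure)
Green → 5 (third significant figure)
Green → ×10^5 multiplier
Brown → ±1% tolerance
685 × 100000 = 68500000 Ω
Largest = 68500000 × (1 + 1/100) = 69185000 Ω.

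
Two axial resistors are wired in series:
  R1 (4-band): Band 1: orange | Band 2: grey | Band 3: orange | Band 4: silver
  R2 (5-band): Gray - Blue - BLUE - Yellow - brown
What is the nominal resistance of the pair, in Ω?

8698000 Ω

R1: orange, grey → 38; orange ×10^3 → 38000 Ω.
R2: grey, blue, blue → 866; yellow ×10^4 → 8660000 Ω.
Series: 38000 + 8660000 = 8698000 Ω.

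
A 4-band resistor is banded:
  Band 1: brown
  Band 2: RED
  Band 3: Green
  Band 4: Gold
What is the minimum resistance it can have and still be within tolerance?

Brown → 1 (first significant figure)
Red → 2 (second significant figure)
Green → ×10^5 multiplier
Gold → ±5% tolerance
12 × 100000 = 1200000 Ω
Minimum = 1200000 × (1 − 5/100) = 1140000 Ω.

1140000 Ω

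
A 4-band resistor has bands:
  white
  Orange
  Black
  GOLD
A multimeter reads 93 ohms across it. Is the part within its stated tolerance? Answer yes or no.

White → 9 (first significant figure)
Orange → 3 (second significant figure)
Black → ×1 multiplier
Gold → ±5% tolerance
93 × 1 = 93 Ω
Allowed range: 88.35 Ω to 97.65 Ω.
93 ohms lies inside that range.

yes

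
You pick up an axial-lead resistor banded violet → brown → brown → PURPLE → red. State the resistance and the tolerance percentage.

7110000000 Ω ±2%

Violet → 7 (first significant figure)
Brown → 1 (second significant figure)
Brown → 1 (third significant figure)
Violet → ×10^7 multiplier
Red → ±2% tolerance
711 × 10000000 = 7110000000 Ω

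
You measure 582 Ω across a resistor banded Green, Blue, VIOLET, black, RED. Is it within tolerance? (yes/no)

Green → 5 (first significant figure)
Blue → 6 (second significant figure)
Violet → 7 (third significant figure)
Black → ×1 multiplier
Red → ±2% tolerance
567 × 1 = 567 Ω
Allowed range: 555.66 Ω to 578.34 Ω.
582 Ω lies outside that range.

no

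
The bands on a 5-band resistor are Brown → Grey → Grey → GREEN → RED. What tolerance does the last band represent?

The last band, red, is the tolerance band.
Red corresponds to ±2%.

±2%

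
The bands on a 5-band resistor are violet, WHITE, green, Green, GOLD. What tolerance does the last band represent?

±5%

The last band, gold, is the tolerance band.
Gold corresponds to ±5%.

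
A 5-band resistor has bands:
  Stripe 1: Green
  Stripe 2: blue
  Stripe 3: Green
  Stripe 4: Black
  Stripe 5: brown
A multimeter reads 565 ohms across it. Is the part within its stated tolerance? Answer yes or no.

yes

Green → 5 (first significant figure)
Blue → 6 (second significant figure)
Green → 5 (third significant figure)
Black → ×1 multiplier
Brown → ±1% tolerance
565 × 1 = 565 Ω
Allowed range: 559.35 Ω to 570.65 Ω.
565 ohms lies inside that range.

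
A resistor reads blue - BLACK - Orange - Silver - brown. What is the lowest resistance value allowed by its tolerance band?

5.9697 Ω

Blue → 6 (first significant figure)
Black → 0 (second significant figure)
Orange → 3 (third significant figure)
Silver → ×0.01 multiplier
Brown → ±1% tolerance
603 × 0.01 = 6.03 Ω
Lowest = 6.03 × (1 − 1/100) = 5.9697 Ω.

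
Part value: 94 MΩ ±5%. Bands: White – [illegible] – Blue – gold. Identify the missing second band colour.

yellow

94000000 Ω = 94 × 10^6.
The second band gives digit 4 of the significand, and 4 is yellow.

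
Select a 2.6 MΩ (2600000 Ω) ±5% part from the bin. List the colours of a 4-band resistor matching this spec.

2600000 Ω = 26 × 10^5.
2 → red
6 → blue
Multiplier 10^5 → green.
±5% tolerance → gold.

red, blue, green, gold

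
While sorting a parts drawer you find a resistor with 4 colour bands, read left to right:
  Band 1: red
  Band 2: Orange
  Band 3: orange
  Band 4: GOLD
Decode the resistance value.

Red → 2 (first significant figure)
Orange → 3 (second significant figure)
Orange → ×10^3 multiplier
23 × 1000 = 23000 Ω

23000 Ω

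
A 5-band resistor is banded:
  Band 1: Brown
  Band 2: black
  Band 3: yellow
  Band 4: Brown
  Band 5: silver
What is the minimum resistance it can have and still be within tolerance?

Brown → 1 (first significant figure)
Black → 0 (second significant figure)
Yellow → 4 (third significant figure)
Brown → ×10 multiplier
Silver → ±10% tolerance
104 × 10 = 1040 Ω
Minimum = 1040 × (1 − 10/100) = 936 Ω.

936 Ω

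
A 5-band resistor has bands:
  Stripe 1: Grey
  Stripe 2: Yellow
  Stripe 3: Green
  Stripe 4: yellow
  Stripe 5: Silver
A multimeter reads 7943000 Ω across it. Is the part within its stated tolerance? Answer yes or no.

Grey → 8 (first significant figure)
Yellow → 4 (second significant figure)
Green → 5 (third significant figure)
Yellow → ×10^4 multiplier
Silver → ±10% tolerance
845 × 10000 = 8450000 Ω
Allowed range: 7605000 Ω to 9295000 Ω.
7943000 Ω lies inside that range.

yes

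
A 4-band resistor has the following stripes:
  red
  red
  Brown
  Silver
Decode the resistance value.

Red → 2 (first significant figure)
Red → 2 (second significant figure)
Brown → ×10 multiplier
22 × 10 = 220 Ω

220 Ω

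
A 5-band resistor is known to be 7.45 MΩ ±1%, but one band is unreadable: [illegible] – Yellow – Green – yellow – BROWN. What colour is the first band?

violet

7450000 Ω = 745 × 10^4.
The first band gives digit 7 of the significand, and 7 is violet.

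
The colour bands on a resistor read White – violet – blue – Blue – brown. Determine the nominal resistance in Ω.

976000000 Ω

White → 9 (first significant figure)
Violet → 7 (second significant figure)
Blue → 6 (third significant figure)
Blue → ×10^6 multiplier
976 × 1000000 = 976000000 Ω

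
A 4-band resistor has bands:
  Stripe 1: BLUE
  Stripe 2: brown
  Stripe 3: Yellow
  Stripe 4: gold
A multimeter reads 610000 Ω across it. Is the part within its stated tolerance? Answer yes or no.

yes

Blue → 6 (first significant figure)
Brown → 1 (second significant figure)
Yellow → ×10^4 multiplier
Gold → ±5% tolerance
61 × 10000 = 610000 Ω
Allowed range: 579500 Ω to 640500 Ω.
610000 Ω lies inside that range.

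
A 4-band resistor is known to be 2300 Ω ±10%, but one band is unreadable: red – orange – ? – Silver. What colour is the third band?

2300 Ω = 23 × 10^2.
The third band is the multiplier, 10^2, which is red.

red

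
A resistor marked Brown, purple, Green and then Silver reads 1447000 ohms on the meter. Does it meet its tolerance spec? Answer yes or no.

Brown → 1 (first significant figure)
Violet → 7 (second significant figure)
Green → ×10^5 multiplier
Silver → ±10% tolerance
17 × 100000 = 1700000 Ω
Allowed range: 1530000 Ω to 1870000 Ω.
1447000 ohms lies outside that range.

no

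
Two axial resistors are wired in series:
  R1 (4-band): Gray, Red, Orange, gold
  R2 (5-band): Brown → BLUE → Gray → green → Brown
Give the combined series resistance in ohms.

R1: grey, red → 82; orange ×10^3 → 82000 Ω.
R2: brown, blue, grey → 168; green ×10^5 → 16800000 Ω.
Series: 82000 + 16800000 = 16882000 Ω.

16882000 Ω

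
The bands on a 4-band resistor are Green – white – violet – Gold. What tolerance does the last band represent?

The last band, gold, is the tolerance band.
Gold corresponds to ±5%.

±5%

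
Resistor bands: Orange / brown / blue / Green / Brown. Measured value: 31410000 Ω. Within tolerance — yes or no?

Orange → 3 (first significant figure)
Brown → 1 (second significant figure)
Blue → 6 (third significant figure)
Green → ×10^5 multiplier
Brown → ±1% tolerance
316 × 100000 = 31600000 Ω
Allowed range: 31284000 Ω to 31916000 Ω.
31410000 Ω lies inside that range.

yes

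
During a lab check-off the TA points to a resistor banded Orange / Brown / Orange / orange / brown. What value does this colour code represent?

313000 Ω

Orange → 3 (first significant figure)
Brown → 1 (second significant figure)
Orange → 3 (third significant figure)
Orange → ×10^3 multiplier
313 × 1000 = 313000 Ω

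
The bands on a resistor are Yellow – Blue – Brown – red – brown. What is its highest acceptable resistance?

Yellow → 4 (first significant figure)
Blue → 6 (second significant figure)
Brown → 1 (third significant figure)
Red → ×10^2 multiplier
Brown → ±1% tolerance
461 × 100 = 46100 Ω
Highest = 46100 × (1 + 1/100) = 46561 Ω.

46561 Ω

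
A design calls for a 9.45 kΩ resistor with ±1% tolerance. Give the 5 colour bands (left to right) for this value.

9450 Ω = 945 × 10^1.
9 → white
4 → yellow
5 → green
Multiplier 10^1 → brown.
±1% tolerance → brown.

white, yellow, green, brown, brown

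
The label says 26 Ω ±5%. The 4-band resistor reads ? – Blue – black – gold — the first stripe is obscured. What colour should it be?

red

26 Ω = 26 × 10^0.
The first band gives digit 2 of the significand, and 2 is red.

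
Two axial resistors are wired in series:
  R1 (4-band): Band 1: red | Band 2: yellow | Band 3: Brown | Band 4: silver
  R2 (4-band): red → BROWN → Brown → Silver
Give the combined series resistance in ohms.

R1: red, yellow → 24; brown ×10 → 240 Ω.
R2: red, brown → 21; brown ×10 → 210 Ω.
Series: 240 + 210 = 450 Ω.

450 Ω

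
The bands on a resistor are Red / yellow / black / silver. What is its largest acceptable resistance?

Red → 2 (first significant figure)
Yellow → 4 (second significant figure)
Black → ×1 multiplier
Silver → ±10% tolerance
24 × 1 = 24 Ω
Largest = 24 × (1 + 10/100) = 26.4 Ω.

26.4 Ω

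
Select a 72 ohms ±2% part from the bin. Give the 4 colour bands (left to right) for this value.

72 Ω = 72 × 10^0.
7 → violet
2 → red
Multiplier 10^0 → black.
±2% tolerance → red.

violet, red, black, red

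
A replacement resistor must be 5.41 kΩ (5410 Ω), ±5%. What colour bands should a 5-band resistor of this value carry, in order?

5410 Ω = 541 × 10^1.
5 → green
4 → yellow
1 → brown
Multiplier 10^1 → brown.
±5% tolerance → gold.

green, yellow, brown, brown, gold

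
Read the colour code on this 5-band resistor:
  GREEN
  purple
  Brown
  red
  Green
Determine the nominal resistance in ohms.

57100 Ω

Green → 5 (first significant figure)
Violet → 7 (second significant figure)
Brown → 1 (third significant figure)
Red → ×10^2 multiplier
571 × 100 = 57100 Ω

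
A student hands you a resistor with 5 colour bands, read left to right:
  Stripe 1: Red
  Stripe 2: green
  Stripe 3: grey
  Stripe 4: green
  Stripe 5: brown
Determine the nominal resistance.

Red → 2 (first significant figure)
Green → 5 (second significant figure)
Grey → 8 (third significant figure)
Green → ×10^5 multiplier
258 × 100000 = 25800000 Ω

25800000 Ω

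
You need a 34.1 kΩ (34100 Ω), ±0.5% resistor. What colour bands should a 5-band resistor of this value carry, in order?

34100 Ω = 341 × 10^2.
3 → orange
4 → yellow
1 → brown
Multiplier 10^2 → red.
±0.5% tolerance → green.

orange, yellow, brown, red, green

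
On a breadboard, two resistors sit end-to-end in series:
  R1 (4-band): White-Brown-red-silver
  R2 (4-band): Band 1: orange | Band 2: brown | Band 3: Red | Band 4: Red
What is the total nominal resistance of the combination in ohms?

R1: white, brown → 91; red ×10^2 → 9100 Ω.
R2: orange, brown → 31; red ×10^2 → 3100 Ω.
Series: 9100 + 3100 = 12200 Ω.

12200 Ω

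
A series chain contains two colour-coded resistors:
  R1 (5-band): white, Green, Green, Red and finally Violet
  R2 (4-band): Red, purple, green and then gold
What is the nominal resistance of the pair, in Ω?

2795500 Ω

R1: white, green, green → 955; red ×10^2 → 95500 Ω.
R2: red, violet → 27; green ×10^5 → 2700000 Ω.
Series: 95500 + 2700000 = 2795500 Ω.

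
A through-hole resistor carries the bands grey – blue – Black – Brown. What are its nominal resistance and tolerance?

86 Ω ±1%

Grey → 8 (first significant figure)
Blue → 6 (second significant figure)
Black → ×1 multiplier
Brown → ±1% tolerance
86 × 1 = 86 Ω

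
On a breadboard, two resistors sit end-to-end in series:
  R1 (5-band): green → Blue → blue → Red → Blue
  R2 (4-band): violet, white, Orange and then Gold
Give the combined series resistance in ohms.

135600 Ω

R1: green, blue, blue → 566; red ×10^2 → 56600 Ω.
R2: violet, white → 79; orange ×10^3 → 79000 Ω.
Series: 56600 + 79000 = 135600 Ω.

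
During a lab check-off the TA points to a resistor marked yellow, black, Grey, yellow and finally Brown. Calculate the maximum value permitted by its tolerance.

4120800 Ω

Yellow → 4 (first significant figure)
Black → 0 (second significant figure)
Grey → 8 (third significant figure)
Yellow → ×10^4 multiplier
Brown → ±1% tolerance
408 × 10000 = 4080000 Ω
Maximum = 4080000 × (1 + 1/100) = 4120800 Ω.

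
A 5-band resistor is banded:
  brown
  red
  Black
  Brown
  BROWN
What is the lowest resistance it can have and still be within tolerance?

Brown → 1 (first significant figure)
Red → 2 (second significant figure)
Black → 0 (third significant figure)
Brown → ×10 multiplier
Brown → ±1% tolerance
120 × 10 = 1200 Ω
Lowest = 1200 × (1 − 1/100) = 1188 Ω.

1188 Ω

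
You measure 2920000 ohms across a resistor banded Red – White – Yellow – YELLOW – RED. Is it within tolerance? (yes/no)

Red → 2 (first significant figure)
White → 9 (second significant figure)
Yellow → 4 (third significant figure)
Yellow → ×10^4 multiplier
Red → ±2% tolerance
294 × 10000 = 2940000 Ω
Allowed range: 2881200 Ω to 2998800 Ω.
2920000 ohms lies inside that range.

yes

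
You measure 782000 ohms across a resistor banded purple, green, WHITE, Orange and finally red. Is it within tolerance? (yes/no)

Violet → 7 (first significant figure)
Green → 5 (second significant figure)
White → 9 (third significant figure)
Orange → ×10^3 multiplier
Red → ±2% tolerance
759 × 1000 = 759000 Ω
Allowed range: 743820 Ω to 774180 Ω.
782000 ohms lies outside that range.

no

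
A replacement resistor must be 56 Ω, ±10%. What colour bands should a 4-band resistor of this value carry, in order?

56 Ω = 56 × 10^0.
5 → green
6 → blue
Multiplier 10^0 → black.
±10% tolerance → silver.

green, blue, black, silver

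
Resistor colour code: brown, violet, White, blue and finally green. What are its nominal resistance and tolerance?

Brown → 1 (first significant figure)
Violet → 7 (second significant figure)
White → 9 (third significant figure)
Blue → ×10^6 multiplier
Green → ±0.5% tolerance
179 × 1000000 = 179000000 Ω

179000000 Ω ±0.5%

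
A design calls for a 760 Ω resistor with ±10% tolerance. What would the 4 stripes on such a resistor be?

760 Ω = 76 × 10^1.
7 → violet
6 → blue
Multiplier 10^1 → brown.
±10% tolerance → silver.

violet, blue, brown, silver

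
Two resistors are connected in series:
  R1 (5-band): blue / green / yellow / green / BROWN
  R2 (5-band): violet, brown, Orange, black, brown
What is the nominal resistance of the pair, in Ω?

R1: blue, green, yellow → 654; green ×10^5 → 65400000 Ω.
R2: violet, brown, orange → 713; black ×1 → 713 Ω.
Series: 65400000 + 713 = 65400713 Ω.

65400713 Ω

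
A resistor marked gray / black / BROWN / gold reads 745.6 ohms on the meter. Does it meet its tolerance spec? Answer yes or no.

no

Grey → 8 (first significant figure)
Black → 0 (second significant figure)
Brown → ×10 multiplier
Gold → ±5% tolerance
80 × 10 = 800 Ω
Allowed range: 760 Ω to 840 Ω.
745.6 ohms lies outside that range.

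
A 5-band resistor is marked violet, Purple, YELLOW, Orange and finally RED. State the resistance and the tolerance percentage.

Violet → 7 (first significant figure)
Violet → 7 (second significant figure)
Yellow → 4 (third significant figure)
Orange → ×10^3 multiplier
Red → ±2% tolerance
774 × 1000 = 774000 Ω

774000 Ω ±2%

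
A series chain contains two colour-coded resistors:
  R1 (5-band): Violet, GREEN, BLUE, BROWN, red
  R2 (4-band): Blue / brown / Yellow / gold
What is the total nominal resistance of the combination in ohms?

R1: violet, green, blue → 756; brown ×10 → 7560 Ω.
R2: blue, brown → 61; yellow ×10^4 → 610000 Ω.
Series: 7560 + 610000 = 617560 Ω.

617560 Ω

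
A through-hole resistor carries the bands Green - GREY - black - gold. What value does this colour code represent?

Green → 5 (first significant figure)
Grey → 8 (second significant figure)
Black → ×1 multiplier
58 × 1 = 58 Ω

58 Ω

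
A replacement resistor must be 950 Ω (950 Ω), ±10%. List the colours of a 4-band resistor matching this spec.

white, green, brown, silver

950 Ω = 95 × 10^1.
9 → white
5 → green
Multiplier 10^1 → brown.
±10% tolerance → silver.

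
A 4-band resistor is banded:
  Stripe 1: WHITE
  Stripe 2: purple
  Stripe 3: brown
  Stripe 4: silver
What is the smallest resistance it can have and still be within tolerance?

873 Ω

White → 9 (first significant figure)
Violet → 7 (second significant figure)
Brown → ×10 multiplier
Silver → ±10% tolerance
97 × 10 = 970 Ω
Smallest = 970 × (1 − 10/100) = 873 Ω.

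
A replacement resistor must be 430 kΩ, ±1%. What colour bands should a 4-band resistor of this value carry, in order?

yellow, orange, yellow, brown

430000 Ω = 43 × 10^4.
4 → yellow
3 → orange
Multiplier 10^4 → yellow.
±1% tolerance → brown.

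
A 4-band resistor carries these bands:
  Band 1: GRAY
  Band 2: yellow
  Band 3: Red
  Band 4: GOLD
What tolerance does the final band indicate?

±5%

The last band, gold, is the tolerance band.
Gold corresponds to ±5%.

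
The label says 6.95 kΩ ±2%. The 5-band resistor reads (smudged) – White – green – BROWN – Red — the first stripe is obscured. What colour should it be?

6950 Ω = 695 × 10^1.
The first band gives digit 6 of the significand, and 6 is blue.

blue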